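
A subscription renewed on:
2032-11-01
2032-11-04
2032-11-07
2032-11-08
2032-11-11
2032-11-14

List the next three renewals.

2032-11-15, 2032-11-18, 2032-11-21

Every event lands on a Monday or Thursday or Sunday (gaps cycle 3, 3, 1, 3, 3).
So the schedule is: every Monday, Thursday and Sunday.
The following Monday is 2032-11-15.
The following Thursday is 2032-11-18.
The following Sunday is 2032-11-21.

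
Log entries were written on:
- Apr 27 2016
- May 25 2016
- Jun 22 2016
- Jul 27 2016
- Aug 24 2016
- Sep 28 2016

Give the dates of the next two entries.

Gaps: 28, 28, 35, 28, 35 days — a mix of 28 and 35. Every date is a Wednesday.
Each is the 4th Wednesday of its month.
October 2016 — 4th Wednesday is Oct 26 2016.
November 2016 — 4th Wednesday is Nov 23 2016.

Oct 26 2016, Nov 23 2016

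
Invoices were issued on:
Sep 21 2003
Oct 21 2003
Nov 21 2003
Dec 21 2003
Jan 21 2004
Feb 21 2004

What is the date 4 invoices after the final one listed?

Jun 21 2004

Gaps: 30, 31, 30, 31, 31 days — not constant. Every event is on the 21st of the month.
Pattern: the 21st of each month.
March 2004: Mar 21 2004.
Next: April 2004 → Apr 21 2004.
Next: May 2004 → May 21 2004.
Next: June 2004 → Jun 21 2004.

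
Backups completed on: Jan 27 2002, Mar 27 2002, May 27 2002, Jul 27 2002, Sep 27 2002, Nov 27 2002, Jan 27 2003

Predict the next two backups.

Mar 27 2003, May 27 2003

Gaps: 59, 61, 61, 62, 61, 61 days — not constant. Every event is on the 27th of the month.
Pattern: the 27th of every 2 months.
Next: March 2003 → Mar 27 2003.
Next: May 2003 → May 27 2003.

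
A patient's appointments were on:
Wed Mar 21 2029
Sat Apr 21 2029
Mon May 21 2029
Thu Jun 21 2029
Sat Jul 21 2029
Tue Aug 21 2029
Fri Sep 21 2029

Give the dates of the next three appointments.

Sun Oct 21 2029, Wed Nov 21 2029, Fri Dec 21 2029

Gaps: 31, 30, 31, 30, 31, 31 days — not constant. Every event is on the 21st of the month.
Pattern: the 21st of each month.
Next: October 2029 → Sun Oct 21 2029.
November 2029: Wed Nov 21 2029.
Next: December 2029 → Fri Dec 21 2029.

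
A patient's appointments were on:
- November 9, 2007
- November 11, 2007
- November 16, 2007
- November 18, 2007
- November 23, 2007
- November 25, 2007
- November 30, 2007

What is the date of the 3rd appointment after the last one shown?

The gap pattern 2, 5, 2, 5, 2, 5 repeats every 2 events.
These are the Fridays and Sundays of each week.
The following Sunday is December 2, 2007.
Next Friday: December 7, 2007.
The following Sunday is December 9, 2007.

December 9, 2007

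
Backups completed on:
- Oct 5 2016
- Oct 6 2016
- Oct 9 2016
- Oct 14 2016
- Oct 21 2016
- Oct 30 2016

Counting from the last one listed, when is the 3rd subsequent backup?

Dec 8 2016

Gaps: 1, 3, 5, 7, 9 days — each gap is 2 larger than the previous one.
Next gap: 11 days. Oct 30 2016 + 11 days = Nov 10 2016.
Next gap: 13 days. Nov 10 2016 + 13 days = Nov 23 2016.
Next gap: 15 days. Nov 23 2016 + 15 days = Dec 8 2016.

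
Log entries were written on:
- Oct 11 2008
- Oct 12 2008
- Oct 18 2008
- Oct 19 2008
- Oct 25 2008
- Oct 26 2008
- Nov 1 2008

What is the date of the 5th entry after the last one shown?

Nov 16 2008

Every event lands on a Saturday or Sunday (gaps cycle 1, 6, 1, 6, 1, 6).
So the schedule is: every Saturday and Sunday.
The following Sunday is Nov 2 2008.
The following Saturday is Nov 8 2008.
The following Sunday is Nov 9 2008.
Next Saturday: Nov 15 2008.
The following Sunday is Nov 16 2008.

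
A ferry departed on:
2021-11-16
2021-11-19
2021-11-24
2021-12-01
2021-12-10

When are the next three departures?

Gaps: 3, 5, 7, 9 days — each gap is 2 larger than the previous one.
Next gap: 11 days. 2021-12-10 + 11 days = 2021-12-21.
Next gap: 13 days. 2021-12-21 + 13 days = 2022-01-03.
Next gap: 15 days. 2022-01-03 + 15 days = 2022-01-18.

2021-12-21, 2022-01-03, 2022-01-18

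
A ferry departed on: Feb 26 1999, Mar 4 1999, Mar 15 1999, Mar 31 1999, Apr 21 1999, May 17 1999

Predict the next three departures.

Gaps: 6, 11, 16, 21, 26 days — each gap is 5 larger than the previous one.
Next gap: 31 days. May 17 1999 + 31 days = Jun 17 1999.
Next gap: 36 days. Jun 17 1999 + 36 days = Jul 23 1999.
Next gap: 41 days. Jul 23 1999 + 41 days = Sep 2 1999.

Jun 17 1999, Jul 23 1999, Sep 2 1999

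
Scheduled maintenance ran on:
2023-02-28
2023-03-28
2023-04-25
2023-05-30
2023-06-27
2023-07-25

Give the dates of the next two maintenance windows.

These are Tuesdays with 28, 28, 35, 28, 28-day gaps.
Each is the final Tuesday of its month — 2023-05-30 is past the 28th, so '4th Tuesday' doesn't fit.
Last Tuesday of August 2023: 2023-08-29.
September 2023 ends with Tuesday 2023-09-26.

2023-08-29, 2023-09-26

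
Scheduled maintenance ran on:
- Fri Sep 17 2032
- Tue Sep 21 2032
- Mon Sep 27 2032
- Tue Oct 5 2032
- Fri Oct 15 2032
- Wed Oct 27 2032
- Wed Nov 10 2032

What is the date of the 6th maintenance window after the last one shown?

Intervals are 4, 6, 8, 10, 12, 14 days — an arithmetic progression with common difference 2.
Next gap: 16 days. Wed Nov 10 2032 + 16 days = Fri Nov 26 2032.
Next gap: 18 days. Fri Nov 26 2032 + 18 days = Tue Dec 14 2032.
Next gap: 20 days. Tue Dec 14 2032 + 20 days = Mon Jan 3 2033.
Next gap: 22 days. Mon Jan 3 2033 + 22 days = Tue Jan 25 2033.
Next gap: 24 days. Tue Jan 25 2033 + 24 days = Fri Feb 18 2033.
Next gap: 26 days. Fri Feb 18 2033 + 26 days = Wed Mar 16 2033.

Wed Mar 16 2033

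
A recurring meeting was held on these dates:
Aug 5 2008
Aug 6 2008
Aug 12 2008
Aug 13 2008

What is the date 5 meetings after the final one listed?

The gap pattern 1, 6, 1 repeats every 2 events.
These are the Tuesdays and Wednesdays of each week.
The following Tuesday is Aug 19 2008.
The following Wednesday is Aug 20 2008.
Next Tuesday: Aug 26 2008.
Next Wednesday: Aug 27 2008.
Next Tuesday: Sep 2 2008.

Sep 2 2008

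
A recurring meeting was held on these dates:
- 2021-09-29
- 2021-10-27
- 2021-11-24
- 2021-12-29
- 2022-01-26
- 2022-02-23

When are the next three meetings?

These are Wednesdays with 28, 28, 35, 28, 28-day gaps.
Each is the final Wednesday of its month — 2021-09-29 is past the 28th, so '4th Wednesday' doesn't fit.
Last Wednesday of March 2022: 2022-03-30.
Last Wednesday of April 2022: 2022-04-27.
May 2022 ends with Wednesday 2022-05-25.

2022-03-30, 2022-04-27, 2022-05-25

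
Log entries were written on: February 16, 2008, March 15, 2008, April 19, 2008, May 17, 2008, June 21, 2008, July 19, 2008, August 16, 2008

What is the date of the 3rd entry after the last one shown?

These are Saturdays at 28- or 35-day spacing (28, 35, 28, 35, 28, 28).
The pattern: 3rd Saturday of the month.
September 2008 — 3rd Saturday is September 20, 2008.
3rd Saturday of October 2008: October 18, 2008.
3rd Saturday of November 2008: November 15, 2008.

November 15, 2008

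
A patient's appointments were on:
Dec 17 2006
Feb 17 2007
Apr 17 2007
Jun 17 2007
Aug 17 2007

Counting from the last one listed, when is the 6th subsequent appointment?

Aug 17 2008

The day-of-month is always 17 (62, 59, 61, 61 days between events).
So this recurs on the 17th of every 2 months.
Next: October 2007 → Oct 17 2007.
Next: December 2007 → Dec 17 2007.
Next: February 2008 → Feb 17 2008.
April 2008: Apr 17 2008.
Next: June 2008 → Jun 17 2008.
August 2008: Aug 17 2008.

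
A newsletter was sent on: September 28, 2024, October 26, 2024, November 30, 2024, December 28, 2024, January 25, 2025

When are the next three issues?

All Saturdays; the gaps (28, 35, 28, 28) vary with month length.
This is the last Saturday of each month.
February 2025 ends with Saturday February 22, 2025.
March 2025 ends with Saturday March 29, 2025.
April 2025 ends with Saturday April 26, 2025.

February 22, 2025; March 29, 2025; April 26, 2025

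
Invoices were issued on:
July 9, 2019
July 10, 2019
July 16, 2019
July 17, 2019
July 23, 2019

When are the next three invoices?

July 24, 2019; July 30, 2019; July 31, 2019

Every event lands on a Tuesday or Wednesday (gaps cycle 1, 6, 1, 6).
So the schedule is: every Tuesday and Wednesday.
Next Wednesday: July 24, 2019.
The following Tuesday is July 30, 2019.
Next Wednesday: July 31, 2019.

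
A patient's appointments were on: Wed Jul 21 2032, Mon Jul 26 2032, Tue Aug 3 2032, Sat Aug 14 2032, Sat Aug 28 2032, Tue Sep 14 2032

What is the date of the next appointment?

Mon Oct 4 2032

Intervals are 5, 8, 11, 14, 17 days — an arithmetic progression with common difference 3.
Next gap: 20 days. Tue Sep 14 2032 + 20 days = Mon Oct 4 2032.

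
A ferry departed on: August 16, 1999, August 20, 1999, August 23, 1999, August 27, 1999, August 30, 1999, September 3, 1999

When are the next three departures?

September 6, 1999; September 10, 1999; September 13, 1999

Every event lands on a Monday or Friday (gaps cycle 4, 3, 4, 3, 4).
So the schedule is: every Monday and Friday.
The following Monday is September 6, 1999.
The following Friday is September 10, 1999.
The following Monday is September 13, 1999.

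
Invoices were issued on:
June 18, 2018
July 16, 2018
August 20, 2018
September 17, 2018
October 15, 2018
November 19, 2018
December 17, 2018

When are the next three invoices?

These are Mondays at 28- or 35-day spacing (28, 35, 28, 28, 35, 28).
The pattern: 3rd Monday of the month.
January 2019 — 3rd Monday is January 21, 2019.
3rd Monday of February 2019: February 18, 2019.
3rd Monday of March 2019: March 18, 2019.

January 21, 2019; February 18, 2019; March 18, 2019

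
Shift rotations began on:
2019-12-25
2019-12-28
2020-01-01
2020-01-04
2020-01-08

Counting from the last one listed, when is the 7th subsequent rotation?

2020-02-01

The gap pattern 3, 4, 3, 4 repeats every 2 events.
These are the Wednesdays and Saturdays of each week.
Next Saturday: 2020-01-11.
The following Wednesday is 2020-01-15.
Next Saturday: 2020-01-18.
Next Wednesday: 2020-01-22.
The following Saturday is 2020-01-25.
Next Wednesday: 2020-01-29.
The following Saturday is 2020-02-01.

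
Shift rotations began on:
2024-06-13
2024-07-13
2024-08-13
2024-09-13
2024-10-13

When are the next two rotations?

2024-11-13, 2024-12-13

The day-of-month is always 13 (30, 31, 31, 30 days between events).
So this recurs on the 13th of each month.
November 2024: 2024-11-13.
December 2024: 2024-12-13.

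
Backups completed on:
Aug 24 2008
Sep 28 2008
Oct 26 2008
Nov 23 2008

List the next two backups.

Dec 28 2008, Jan 25 2009

All dates are Sundays, 35, 28, 28 days apart.
Specifically, the 4th Sunday of each month.
4th Sunday of December 2008: Dec 28 2008.
January 2009 — 4th Sunday is Jan 25 2009.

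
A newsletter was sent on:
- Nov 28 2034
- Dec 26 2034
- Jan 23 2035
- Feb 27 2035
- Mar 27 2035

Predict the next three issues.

Apr 24 2035, May 22 2035, Jun 26 2035

These are Tuesdays at 28- or 35-day spacing (28, 28, 35, 28).
The pattern: 4th Tuesday of the month.
April 2035 — 4th Tuesday is Apr 24 2035.
May 2035 — 4th Tuesday is May 22 2035.
4th Tuesday of June 2035: Jun 26 2035.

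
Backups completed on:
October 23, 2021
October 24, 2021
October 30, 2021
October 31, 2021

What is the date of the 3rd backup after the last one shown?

Every event lands on a Saturday or Sunday (gaps cycle 1, 6, 1).
So the schedule is: every Saturday and Sunday.
Next Saturday: November 6, 2021.
The following Sunday is November 7, 2021.
Next Saturday: November 13, 2021.

November 13, 2021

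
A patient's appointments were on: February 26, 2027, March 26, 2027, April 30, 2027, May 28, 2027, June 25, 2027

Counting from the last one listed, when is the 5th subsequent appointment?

November 26, 2027

These are Fridays with 28, 35, 28, 28-day gaps.
Each is the final Friday of its month — April 30, 2027 is past the 28th, so '4th Friday' doesn't fit.
Last Friday of July 2027: July 30, 2027.
Last Friday of August 2027: August 27, 2027.
Last Friday of September 2027: September 24, 2027.
October 2027 ends with Friday October 29, 2027.
Last Friday of November 2027: November 26, 2027.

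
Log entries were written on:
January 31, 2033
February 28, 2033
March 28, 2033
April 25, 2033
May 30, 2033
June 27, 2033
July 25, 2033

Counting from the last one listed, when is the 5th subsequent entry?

These are Mondays with 28, 28, 28, 35, 28, 28-day gaps.
Each is the final Monday of its month — January 31, 2033 is past the 28th, so '4th Monday' doesn't fit.
August 2033 ends with Monday August 29, 2033.
September 2033 ends with Monday September 26, 2033.
October 2033 ends with Monday October 31, 2033.
Last Monday of November 2033: November 28, 2033.
Last Monday of December 2033: December 26, 2033.

December 26, 2033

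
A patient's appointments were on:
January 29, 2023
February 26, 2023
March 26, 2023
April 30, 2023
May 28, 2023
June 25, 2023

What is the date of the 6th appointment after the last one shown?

Every date is a Sunday; gaps 28, 28, 35, 28, 28 days.
Each is the last Sunday of its month (at least one falls on the 29th or later, ruling out '4th Sunday').
Last Sunday of July 2023: July 30, 2023.
August 2023 ends with Sunday August 27, 2023.
September 2023 ends with Sunday September 24, 2023.
October 2023 ends with Sunday October 29, 2023.
Last Sunday of November 2023: November 26, 2023.
December 2023 ends with Sunday December 31, 2023.

December 31, 2023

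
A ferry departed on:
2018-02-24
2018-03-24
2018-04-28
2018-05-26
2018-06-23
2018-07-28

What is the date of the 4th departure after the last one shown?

These are Saturdays at 28- or 35-day spacing (28, 35, 28, 28, 35).
The pattern: 4th Saturday of the month.
August 2018 — 4th Saturday is 2018-08-25.
September 2018 — 4th Saturday is 2018-09-22.
October 2018 — 4th Saturday is 2018-10-27.
4th Saturday of November 2018: 2018-11-24.

2018-11-24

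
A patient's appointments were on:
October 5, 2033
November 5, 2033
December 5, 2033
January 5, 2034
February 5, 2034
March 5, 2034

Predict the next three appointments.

The day-of-month is always 5 (31, 30, 31, 31, 28 days between events).
So this recurs on the 5th of each month.
April 2034: April 5, 2034.
Next: May 2034 → May 5, 2034.
Next: June 2034 → June 5, 2034.

April 5, 2034; May 5, 2034; June 5, 2034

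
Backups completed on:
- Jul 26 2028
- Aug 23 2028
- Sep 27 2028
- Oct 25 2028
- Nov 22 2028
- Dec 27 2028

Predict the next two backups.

Jan 24 2029, Feb 28 2029

These are Wednesdays at 28- or 35-day spacing (28, 35, 28, 28, 35).
The pattern: 4th Wednesday of the month.
4th Wednesday of January 2029: Jan 24 2029.
4th Wednesday of February 2029: Feb 28 2029.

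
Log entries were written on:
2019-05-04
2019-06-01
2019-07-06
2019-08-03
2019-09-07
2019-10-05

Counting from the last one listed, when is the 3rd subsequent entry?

Gaps: 28, 35, 28, 35, 28 days — a mix of 28 and 35. Every date is a Saturday.
Each is the 1st Saturday of its month.
1st Saturday of November 2019: 2019-11-02.
December 2019 — 1st Saturday is 2019-12-07.
January 2020 — 1st Saturday is 2020-01-04.

2020-01-04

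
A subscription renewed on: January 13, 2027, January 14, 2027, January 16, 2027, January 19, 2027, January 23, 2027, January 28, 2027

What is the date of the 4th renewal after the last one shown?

February 27, 2027

The spacing grows by 1 each time: 1, 2, 3, 4, 5 days.
Next gap: 6 days. January 28, 2027 + 6 days = February 3, 2027.
Next gap: 7 days. February 3, 2027 + 7 days = February 10, 2027.
Next gap: 8 days. February 10, 2027 + 8 days = February 18, 2027.
Next gap: 9 days. February 18, 2027 + 9 days = February 27, 2027.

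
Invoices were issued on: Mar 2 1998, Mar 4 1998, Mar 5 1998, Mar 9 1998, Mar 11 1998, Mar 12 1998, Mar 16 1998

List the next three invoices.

Every event lands on a Monday or Wednesday or Thursday (gaps cycle 2, 1, 4, 2, 1, 4).
So the schedule is: every Monday, Wednesday and Thursday.
Next Wednesday: Mar 18 1998.
Next Thursday: Mar 19 1998.
Next Monday: Mar 23 1998.

Mar 18 1998, Mar 19 1998, Mar 23 1998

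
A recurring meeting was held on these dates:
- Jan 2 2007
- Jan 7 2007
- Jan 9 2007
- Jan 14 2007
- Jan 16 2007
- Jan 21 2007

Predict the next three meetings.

Every event lands on a Tuesday or Sunday (gaps cycle 5, 2, 5, 2, 5).
So the schedule is: every Tuesday and Sunday.
The following Tuesday is Jan 23 2007.
The following Sunday is Jan 28 2007.
Next Tuesday: Jan 30 2007.

Jan 23 2007, Jan 28 2007, Jan 30 2007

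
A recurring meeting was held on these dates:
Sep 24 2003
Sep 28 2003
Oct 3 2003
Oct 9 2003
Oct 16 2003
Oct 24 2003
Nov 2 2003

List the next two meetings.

Gaps: 4, 5, 6, 7, 8, 9 days — each gap is 1 larger than the previous one.
Next gap: 10 days. Nov 2 2003 + 10 days = Nov 12 2003.
Next gap: 11 days. Nov 12 2003 + 11 days = Nov 23 2003.

Nov 12 2003, Nov 23 2003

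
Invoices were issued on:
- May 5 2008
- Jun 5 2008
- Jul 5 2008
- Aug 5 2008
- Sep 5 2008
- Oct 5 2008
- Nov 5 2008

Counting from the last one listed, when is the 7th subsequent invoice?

Jun 5 2009

The day-of-month is always 5 (31, 30, 31, 31, 30, 31 days between events).
So this recurs on the 5th of each month.
Next: December 2008 → Dec 5 2008.
Next: January 2009 → Jan 5 2009.
Next: February 2009 → Feb 5 2009.
Next: March 2009 → Mar 5 2009.
April 2009: Apr 5 2009.
May 2009: May 5 2009.
June 2009: Jun 5 2009.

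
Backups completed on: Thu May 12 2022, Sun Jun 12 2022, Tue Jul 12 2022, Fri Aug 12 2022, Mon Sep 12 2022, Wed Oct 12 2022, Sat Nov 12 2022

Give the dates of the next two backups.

Mon Dec 12 2022, Thu Jan 12 2023

Gaps: 31, 30, 31, 31, 30, 31 days — not constant. Every event is on the 12th of the month.
Pattern: the 12th of each month.
December 2022: Mon Dec 12 2022.
Next: January 2023 → Thu Jan 12 2023.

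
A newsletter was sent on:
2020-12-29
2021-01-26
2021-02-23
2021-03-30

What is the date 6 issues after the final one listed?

All Tuesdays; the gaps (28, 28, 35) vary with month length.
This is the last Tuesday of each month.
April 2021 ends with Tuesday 2021-04-27.
Last Tuesday of May 2021: 2021-05-25.
June 2021 ends with Tuesday 2021-06-29.
Last Tuesday of July 2021: 2021-07-27.
Last Tuesday of August 2021: 2021-08-31.
Last Tuesday of September 2021: 2021-09-28.

2021-09-28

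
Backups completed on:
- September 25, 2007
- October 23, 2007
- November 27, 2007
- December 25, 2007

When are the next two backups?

January 22, 2008; February 26, 2008

These are Tuesdays at 28- or 35-day spacing (28, 35, 28).
The pattern: 4th Tuesday of the month.
January 2008 — 4th Tuesday is January 22, 2008.
4th Tuesday of February 2008: February 26, 2008.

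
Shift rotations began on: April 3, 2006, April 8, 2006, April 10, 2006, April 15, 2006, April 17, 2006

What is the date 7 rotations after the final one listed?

May 13, 2006

The gap pattern 5, 2, 5, 2 repeats every 2 events.
These are the Mondays and Saturdays of each week.
Next Saturday: April 22, 2006.
Next Monday: April 24, 2006.
The following Saturday is April 29, 2006.
The following Monday is May 1, 2006.
Next Saturday: May 6, 2006.
Next Monday: May 8, 2006.
Next Saturday: May 13, 2006.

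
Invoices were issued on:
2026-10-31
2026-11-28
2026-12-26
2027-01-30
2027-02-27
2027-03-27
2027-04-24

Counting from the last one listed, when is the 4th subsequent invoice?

All Saturdays; the gaps (28, 28, 35, 28, 28, 28) vary with month length.
This is the last Saturday of each month.
Last Saturday of May 2027: 2027-05-29.
Last Saturday of June 2027: 2027-06-26.
July 2027 ends with Saturday 2027-07-31.
Last Saturday of August 2027: 2027-08-28.

2027-08-28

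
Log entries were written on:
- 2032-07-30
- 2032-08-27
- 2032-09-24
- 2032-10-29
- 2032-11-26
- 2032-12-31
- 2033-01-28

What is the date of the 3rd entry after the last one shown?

2033-04-29

These are Fridays with 28, 28, 35, 28, 35, 28-day gaps.
Each is the final Friday of its month — 2032-07-30 is past the 28th, so '4th Friday' doesn't fit.
February 2033 ends with Friday 2033-02-25.
Last Friday of March 2033: 2033-03-25.
Last Friday of April 2033: 2033-04-29.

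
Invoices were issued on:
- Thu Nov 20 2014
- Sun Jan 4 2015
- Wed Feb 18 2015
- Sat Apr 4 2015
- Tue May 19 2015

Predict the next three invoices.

Fri Jul 3 2015, Mon Aug 17 2015, Thu Oct 1 2015

Every event comes 45 days after the last (45, 45, 45, 45).
Tue May 19 2015 + 45 days = Fri Jul 3 2015.
Fri Jul 3 2015 + 45 days = Mon Aug 17 2015.
Mon Aug 17 2015 + 45 days = Thu Oct 1 2015.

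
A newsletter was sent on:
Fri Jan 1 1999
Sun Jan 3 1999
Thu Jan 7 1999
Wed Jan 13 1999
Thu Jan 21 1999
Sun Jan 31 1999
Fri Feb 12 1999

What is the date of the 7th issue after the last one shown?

Fri Jul 2 1999

The spacing grows by 2 each time: 2, 4, 6, 8, 10, 12 days.
Next gap: 14 days. Fri Feb 12 1999 + 14 days = Fri Feb 26 1999.
Next gap: 16 days. Fri Feb 26 1999 + 16 days = Sun Mar 14 1999.
Next gap: 18 days. Sun Mar 14 1999 + 18 days = Thu Apr 1 1999.
Next gap: 20 days. Thu Apr 1 1999 + 20 days = Wed Apr 21 1999.
Next gap: 22 days. Wed Apr 21 1999 + 22 days = Thu May 13 1999.
Next gap: 24 days. Thu May 13 1999 + 24 days = Sun Jun 6 1999.
Next gap: 26 days. Sun Jun 6 1999 + 26 days = Fri Jul 2 1999.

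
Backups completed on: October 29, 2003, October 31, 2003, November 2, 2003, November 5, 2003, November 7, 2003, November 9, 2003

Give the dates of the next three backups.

Every event lands on a Wednesday or Friday or Sunday (gaps cycle 2, 2, 3, 2, 2).
So the schedule is: every Wednesday, Friday and Sunday.
Next Wednesday: November 12, 2003.
The following Friday is November 14, 2003.
The following Sunday is November 16, 2003.

November 12, 2003; November 14, 2003; November 16, 2003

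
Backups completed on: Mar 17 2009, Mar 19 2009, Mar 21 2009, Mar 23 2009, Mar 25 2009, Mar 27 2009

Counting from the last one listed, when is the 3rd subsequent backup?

Gaps between consecutive events: 2, 2, 2, 2, 2 days — a constant 2-day interval.
Mar 27 2009 + 2 days = Mar 29 2009.
Mar 29 2009 + 2 days = Mar 31 2009.
Mar 31 2009 + 2 days = Apr 2 2009.

Apr 2 2009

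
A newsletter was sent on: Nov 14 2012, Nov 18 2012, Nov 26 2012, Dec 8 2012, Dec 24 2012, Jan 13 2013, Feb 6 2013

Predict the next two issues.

Mar 6 2013, Apr 7 2013

Gaps: 4, 8, 12, 16, 20, 24 days — each gap is 4 larger than the previous one.
Next gap: 28 days. Feb 6 2013 + 28 days = Mar 6 2013.
Next gap: 32 days. Mar 6 2013 + 32 days = Apr 7 2013.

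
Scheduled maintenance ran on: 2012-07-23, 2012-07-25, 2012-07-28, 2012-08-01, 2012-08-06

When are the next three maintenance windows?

The spacing grows by 1 each time: 2, 3, 4, 5 days.
Next gap: 6 days. 2012-08-06 + 6 days = 2012-08-12.
Next gap: 7 days. 2012-08-12 + 7 days = 2012-08-19.
Next gap: 8 days. 2012-08-19 + 8 days = 2012-08-27.

2012-08-12, 2012-08-19, 2012-08-27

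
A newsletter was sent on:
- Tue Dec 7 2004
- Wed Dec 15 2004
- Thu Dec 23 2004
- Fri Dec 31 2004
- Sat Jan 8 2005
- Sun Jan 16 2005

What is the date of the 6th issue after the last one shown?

The spacing is 8, 8, 8, 8, 8 days — always 8 days.
Sun Jan 16 2005 + 8 days = Mon Jan 24 2005.
Mon Jan 24 2005 + 8 days = Tue Feb 1 2005.
Tue Feb 1 2005 + 8 days = Wed Feb 9 2005.
Wed Feb 9 2005 + 8 days = Thu Feb 17 2005.
Thu Feb 17 2005 + 8 days = Fri Feb 25 2005.
Fri Feb 25 2005 + 8 days = Sat Mar 5 2005.

Sat Mar 5 2005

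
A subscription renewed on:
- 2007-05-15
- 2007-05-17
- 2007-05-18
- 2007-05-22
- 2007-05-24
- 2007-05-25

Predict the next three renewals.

Every event lands on a Tuesday or Thursday or Friday (gaps cycle 2, 1, 4, 2, 1).
So the schedule is: every Tuesday, Thursday and Friday.
Next Tuesday: 2007-05-29.
The following Thursday is 2007-05-31.
Next Friday: 2007-06-01.

2007-05-29, 2007-05-31, 2007-06-01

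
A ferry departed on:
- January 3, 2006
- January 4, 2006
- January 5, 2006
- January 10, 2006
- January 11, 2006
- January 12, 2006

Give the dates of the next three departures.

January 17, 2006; January 18, 2006; January 19, 2006

Every event lands on a Tuesday or Wednesday or Thursday (gaps cycle 1, 1, 5, 1, 1).
So the schedule is: every Tuesday, Wednesday and Thursday.
Next Tuesday: January 17, 2006.
Next Wednesday: January 18, 2006.
Next Thursday: January 19, 2006.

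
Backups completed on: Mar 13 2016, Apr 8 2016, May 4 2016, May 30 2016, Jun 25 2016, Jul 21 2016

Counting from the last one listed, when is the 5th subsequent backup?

Nov 28 2016

Every event comes 26 days after the last (26, 26, 26, 26, 26).
Jul 21 2016 + 26 days = Aug 16 2016.
Aug 16 2016 + 26 days = Sep 11 2016.
Sep 11 2016 + 26 days = Oct 7 2016.
Oct 7 2016 + 26 days = Nov 2 2016.
Nov 2 2016 + 26 days = Nov 28 2016.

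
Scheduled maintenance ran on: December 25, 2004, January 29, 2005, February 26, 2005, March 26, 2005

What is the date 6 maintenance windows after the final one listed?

All Saturdays; the gaps (35, 28, 28) vary with month length.
This is the last Saturday of each month.
April 2005 ends with Saturday April 30, 2005.
Last Saturday of May 2005: May 28, 2005.
June 2005 ends with Saturday June 25, 2005.
Last Saturday of July 2005: July 30, 2005.
Last Saturday of August 2005: August 27, 2005.
September 2005 ends with Saturday September 24, 2005.

September 24, 2005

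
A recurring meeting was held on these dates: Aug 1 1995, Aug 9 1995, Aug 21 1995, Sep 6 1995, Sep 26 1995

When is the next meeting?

Oct 20 1995

Gaps: 8, 12, 16, 20 days — each gap is 4 larger than the previous one.
Next gap: 24 days. Sep 26 1995 + 24 days = Oct 20 1995.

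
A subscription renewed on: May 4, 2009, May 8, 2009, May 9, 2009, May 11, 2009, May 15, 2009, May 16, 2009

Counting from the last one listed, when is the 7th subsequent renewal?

Every event lands on a Monday or Friday or Saturday (gaps cycle 4, 1, 2, 4, 1).
So the schedule is: every Monday, Friday and Saturday.
The following Monday is May 18, 2009.
The following Friday is May 22, 2009.
The following Saturday is May 23, 2009.
Next Monday: May 25, 2009.
The following Friday is May 29, 2009.
Next Saturday: May 30, 2009.
The following Monday is June 1, 2009.

June 1, 2009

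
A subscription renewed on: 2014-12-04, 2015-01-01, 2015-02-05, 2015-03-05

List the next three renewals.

These are Thursdays at 28- or 35-day spacing (28, 35, 28).
The pattern: 1st Thursday of the month.
1st Thursday of April 2015: 2015-04-02.
May 2015 — 1st Thursday is 2015-05-07.
June 2015 — 1st Thursday is 2015-06-04.

2015-04-02, 2015-05-07, 2015-06-04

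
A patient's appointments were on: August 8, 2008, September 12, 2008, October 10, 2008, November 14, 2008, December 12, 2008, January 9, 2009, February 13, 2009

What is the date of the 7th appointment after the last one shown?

These are Fridays at 28- or 35-day spacing (35, 28, 35, 28, 28, 35).
The pattern: 2nd Friday of the month.
March 2009 — 2nd Friday is March 13, 2009.
April 2009 — 2nd Friday is April 10, 2009.
May 2009 — 2nd Friday is May 8, 2009.
2nd Friday of June 2009: June 12, 2009.
July 2009 — 2nd Friday is July 10, 2009.
2nd Friday of August 2009: August 14, 2009.
September 2009 — 2nd Friday is September 11, 2009.

September 11, 2009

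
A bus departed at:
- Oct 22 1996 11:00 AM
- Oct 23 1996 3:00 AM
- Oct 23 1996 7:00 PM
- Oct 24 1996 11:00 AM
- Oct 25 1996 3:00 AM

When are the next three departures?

The interval is a steady 16 hours (16, 16, 16, 16).
Oct 25 1996 3:00 AM + 16 h = Oct 25 1996 7:00 PM.
Oct 25 1996 7:00 PM + 16 h = Oct 26 1996 11:00 AM.
Oct 26 1996 11:00 AM + 16 h = Oct 27 1996 3:00 AM.

Oct 25 1996 7:00 PM, Oct 26 1996 11:00 AM, Oct 27 1996 3:00 AM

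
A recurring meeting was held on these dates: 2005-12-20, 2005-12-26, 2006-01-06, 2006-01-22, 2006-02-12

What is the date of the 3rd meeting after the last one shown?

2006-05-16

Intervals are 6, 11, 16, 21 days — an arithmetic progression with common difference 5.
Next gap: 26 days. 2006-02-12 + 26 days = 2006-03-10.
Next gap: 31 days. 2006-03-10 + 31 days = 2006-04-10.
Next gap: 36 days. 2006-04-10 + 36 days = 2006-05-16.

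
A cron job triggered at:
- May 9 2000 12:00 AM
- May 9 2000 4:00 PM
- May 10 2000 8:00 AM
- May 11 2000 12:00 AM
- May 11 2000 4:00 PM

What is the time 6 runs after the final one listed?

May 15 2000 4:00 PM

The interval is a steady 16 hours (16, 16, 16, 16).
May 11 2000 4:00 PM + 16 h = May 12 2000 8:00 AM.
May 12 2000 8:00 AM + 16 h = May 13 2000 12:00 AM.
May 13 2000 12:00 AM + 16 h = May 13 2000 4:00 PM.
May 13 2000 4:00 PM + 16 h = May 14 2000 8:00 AM.
May 14 2000 8:00 AM + 16 h = May 15 2000 12:00 AM.
May 15 2000 12:00 AM + 16 h = May 15 2000 4:00 PM.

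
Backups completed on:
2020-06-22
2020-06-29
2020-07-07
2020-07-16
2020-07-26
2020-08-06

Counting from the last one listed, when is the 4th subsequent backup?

2020-09-29

Gaps: 7, 8, 9, 10, 11 days — each gap is 1 larger than the previous one.
Next gap: 12 days. 2020-08-06 + 12 days = 2020-08-18.
Next gap: 13 days. 2020-08-18 + 13 days = 2020-08-31.
Next gap: 14 days. 2020-08-31 + 14 days = 2020-09-14.
Next gap: 15 days. 2020-09-14 + 15 days = 2020-09-29.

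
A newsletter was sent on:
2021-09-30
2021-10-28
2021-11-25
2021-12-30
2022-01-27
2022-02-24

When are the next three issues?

2022-03-31, 2022-04-28, 2022-05-26

All Thursdays; the gaps (28, 28, 35, 28, 28) vary with month length.
This is the last Thursday of each month.
March 2022 ends with Thursday 2022-03-31.
Last Thursday of April 2022: 2022-04-28.
May 2022 ends with Thursday 2022-05-26.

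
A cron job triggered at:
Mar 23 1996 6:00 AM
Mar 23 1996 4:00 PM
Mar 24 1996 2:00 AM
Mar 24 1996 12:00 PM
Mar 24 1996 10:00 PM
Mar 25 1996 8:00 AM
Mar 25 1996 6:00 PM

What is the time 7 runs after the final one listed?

Gaps: 10, 10, 10, 10, 10, 10 hours — each event is 10 hours after the previous one.
Mar 25 1996 6:00 PM + 10 h = Mar 26 1996 4:00 AM.
Mar 26 1996 4:00 AM + 10 h = Mar 26 1996 2:00 PM.
Mar 26 1996 2:00 PM + 10 h = Mar 27 1996 12:00 AM.
Mar 27 1996 12:00 AM + 10 h = Mar 27 1996 10:00 AM.
Mar 27 1996 10:00 AM + 10 h = Mar 27 1996 8:00 PM.
Mar 27 1996 8:00 PM + 10 h = Mar 28 1996 6:00 AM.
Mar 28 1996 6:00 AM + 10 h = Mar 28 1996 4:00 PM.

Mar 28 1996 4:00 PM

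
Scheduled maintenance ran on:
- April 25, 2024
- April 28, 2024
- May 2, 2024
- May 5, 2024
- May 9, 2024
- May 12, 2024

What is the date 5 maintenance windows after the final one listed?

The gap pattern 3, 4, 3, 4, 3 repeats every 2 events.
These are the Thursdays and Sundays of each week.
Next Thursday: May 16, 2024.
Next Sunday: May 19, 2024.
Next Thursday: May 23, 2024.
The following Sunday is May 26, 2024.
Next Thursday: May 30, 2024.

May 30, 2024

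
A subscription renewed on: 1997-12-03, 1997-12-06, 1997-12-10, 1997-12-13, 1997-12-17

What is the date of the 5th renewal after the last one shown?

1998-01-03

The gap pattern 3, 4, 3, 4 repeats every 2 events.
These are the Wednesdays and Saturdays of each week.
The following Saturday is 1997-12-20.
The following Wednesday is 1997-12-24.
Next Saturday: 1997-12-27.
Next Wednesday: 1997-12-31.
The following Saturday is 1998-01-03.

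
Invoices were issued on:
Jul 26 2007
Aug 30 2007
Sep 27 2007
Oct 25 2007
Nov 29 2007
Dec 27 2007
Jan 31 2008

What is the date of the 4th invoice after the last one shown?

May 29 2008

Every date is a Thursday; gaps 35, 28, 28, 35, 28, 35 days.
Each is the last Thursday of its month (at least one falls on the 29th or later, ruling out '4th Thursday').
February 2008 ends with Thursday Feb 28 2008.
Last Thursday of March 2008: Mar 27 2008.
April 2008 ends with Thursday Apr 24 2008.
May 2008 ends with Thursday May 29 2008.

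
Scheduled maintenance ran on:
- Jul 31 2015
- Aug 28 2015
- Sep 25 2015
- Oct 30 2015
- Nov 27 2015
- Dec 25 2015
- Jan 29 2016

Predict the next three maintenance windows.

These are Fridays with 28, 28, 35, 28, 28, 35-day gaps.
Each is the final Friday of its month — Jul 31 2015 is past the 28th, so '4th Friday' doesn't fit.
Last Friday of February 2016: Feb 26 2016.
March 2016 ends with Friday Mar 25 2016.
April 2016 ends with Friday Apr 29 2016.

Feb 26 2016, Mar 25 2016, Apr 29 2016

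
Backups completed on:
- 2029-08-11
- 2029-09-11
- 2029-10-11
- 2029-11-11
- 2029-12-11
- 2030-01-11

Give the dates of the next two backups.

2030-02-11, 2030-03-11

Gaps: 31, 30, 31, 30, 31 days — not constant. Every event is on the 11th of the month.
Pattern: the 11th of each month.
Next: February 2030 → 2030-02-11.
March 2030: 2030-03-11.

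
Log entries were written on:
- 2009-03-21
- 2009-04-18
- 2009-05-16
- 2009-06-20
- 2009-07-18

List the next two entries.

2009-08-15, 2009-09-19

These are Saturdays at 28- or 35-day spacing (28, 28, 35, 28).
The pattern: 3rd Saturday of the month.
August 2009 — 3rd Saturday is 2009-08-15.
September 2009 — 3rd Saturday is 2009-09-19.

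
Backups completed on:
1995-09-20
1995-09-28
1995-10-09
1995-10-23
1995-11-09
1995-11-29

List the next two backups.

1995-12-22, 1996-01-17

Intervals are 8, 11, 14, 17, 20 days — an arithmetic progression with common difference 3.
Next gap: 23 days. 1995-11-29 + 23 days = 1995-12-22.
Next gap: 26 days. 1995-12-22 + 26 days = 1996-01-17.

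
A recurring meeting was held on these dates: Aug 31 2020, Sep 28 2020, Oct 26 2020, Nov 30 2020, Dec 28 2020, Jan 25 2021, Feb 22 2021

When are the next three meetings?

Mar 29 2021, Apr 26 2021, May 31 2021

Every date is a Monday; gaps 28, 28, 35, 28, 28, 28 days.
Each is the last Monday of its month (at least one falls on the 29th or later, ruling out '4th Monday').
Last Monday of March 2021: Mar 29 2021.
Last Monday of April 2021: Apr 26 2021.
May 2021 ends with Monday May 31 2021.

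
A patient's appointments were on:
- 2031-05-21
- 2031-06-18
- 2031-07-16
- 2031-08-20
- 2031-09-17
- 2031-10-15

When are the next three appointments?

2031-11-19, 2031-12-17, 2032-01-21

All dates are Wednesdays, 28, 28, 35, 28, 28 days apart.
Specifically, the 3rd Wednesday of each month.
3rd Wednesday of November 2031: 2031-11-19.
3rd Wednesday of December 2031: 2031-12-17.
January 2032 — 3rd Wednesday is 2032-01-21.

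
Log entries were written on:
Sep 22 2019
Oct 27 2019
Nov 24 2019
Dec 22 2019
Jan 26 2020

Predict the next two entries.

Feb 23 2020, Mar 22 2020

Gaps: 35, 28, 28, 35 days — a mix of 28 and 35. Every date is a Sunday.
Each is the 4th Sunday of its month.
February 2020 — 4th Sunday is Feb 23 2020.
4th Sunday of March 2020: Mar 22 2020.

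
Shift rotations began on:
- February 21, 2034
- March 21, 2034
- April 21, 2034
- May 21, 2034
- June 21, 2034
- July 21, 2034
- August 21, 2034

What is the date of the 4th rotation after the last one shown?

Gaps: 28, 31, 30, 31, 30, 31 days — not constant. Every event is on the 21st of the month.
Pattern: the 21st of each month.
September 2034: September 21, 2034.
October 2034: October 21, 2034.
Next: November 2034 → November 21, 2034.
Next: December 2034 → December 21, 2034.

December 21, 2034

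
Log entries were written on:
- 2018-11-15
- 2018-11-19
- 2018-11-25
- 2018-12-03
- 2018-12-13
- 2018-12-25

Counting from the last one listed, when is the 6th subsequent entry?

2019-04-18

The spacing grows by 2 each time: 4, 6, 8, 10, 12 days.
Next gap: 14 days. 2018-12-25 + 14 days = 2019-01-08.
Next gap: 16 days. 2019-01-08 + 16 days = 2019-01-24.
Next gap: 18 days. 2019-01-24 + 18 days = 2019-02-11.
Next gap: 20 days. 2019-02-11 + 20 days = 2019-03-03.
Next gap: 22 days. 2019-03-03 + 22 days = 2019-03-25.
Next gap: 24 days. 2019-03-25 + 24 days = 2019-04-18.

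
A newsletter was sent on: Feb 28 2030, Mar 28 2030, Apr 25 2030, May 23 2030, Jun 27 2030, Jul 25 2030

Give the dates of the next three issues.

Gaps: 28, 28, 28, 35, 28 days — a mix of 28 and 35. Every date is a Thursday.
Each is the 4th Thursday of its month.
August 2030 — 4th Thursday is Aug 22 2030.
4th Thursday of September 2030: Sep 26 2030.
October 2030 — 4th Thursday is Oct 24 2030.

Aug 22 2030, Sep 26 2030, Oct 24 2030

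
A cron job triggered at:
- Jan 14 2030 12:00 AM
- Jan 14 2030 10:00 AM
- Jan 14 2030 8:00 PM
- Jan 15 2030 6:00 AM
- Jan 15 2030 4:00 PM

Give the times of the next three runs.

Spacing: 10, 10, 10, 10 h — constant 10 h.
Jan 15 2030 4:00 PM + 10 h = Jan 16 2030 2:00 AM.
Jan 16 2030 2:00 AM + 10 h = Jan 16 2030 12:00 PM.
Jan 16 2030 12:00 PM + 10 h = Jan 16 2030 10:00 PM.

Jan 16 2030 2:00 AM, Jan 16 2030 12:00 PM, Jan 16 2030 10:00 PM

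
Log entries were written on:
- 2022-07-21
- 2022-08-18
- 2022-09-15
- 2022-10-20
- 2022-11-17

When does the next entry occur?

Gaps: 28, 28, 35, 28 days — a mix of 28 and 35. Every date is a Thursday.
Each is the 3rd Thursday of its month.
3rd Thursday of December 2022: 2022-12-15.

2022-12-15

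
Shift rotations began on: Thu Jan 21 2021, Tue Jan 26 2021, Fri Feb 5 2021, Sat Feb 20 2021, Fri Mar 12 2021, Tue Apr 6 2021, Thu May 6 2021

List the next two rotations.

Intervals are 5, 10, 15, 20, 25, 30 days — an arithmetic progression with common difference 5.
Next gap: 35 days. Thu May 6 2021 + 35 days = Thu Jun 10 2021.
Next gap: 40 days. Thu Jun 10 2021 + 40 days = Tue Jul 20 2021.

Thu Jun 10 2021, Tue Jul 20 2021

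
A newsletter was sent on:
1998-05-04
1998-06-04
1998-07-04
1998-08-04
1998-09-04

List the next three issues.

Gaps: 31, 30, 31, 31 days — not constant. Every event is on the 4th of the month.
Pattern: the 4th of each month.
October 1998: 1998-10-04.
Next: November 1998 → 1998-11-04.
December 1998: 1998-12-04.

1998-10-04, 1998-11-04, 1998-12-04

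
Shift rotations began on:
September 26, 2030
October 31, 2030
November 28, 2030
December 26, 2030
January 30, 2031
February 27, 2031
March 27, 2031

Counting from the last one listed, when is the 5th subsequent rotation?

August 28, 2031

These are Thursdays with 35, 28, 28, 35, 28, 28-day gaps.
Each is the final Thursday of its month — October 31, 2030 is past the 28th, so '4th Thursday' doesn't fit.
April 2031 ends with Thursday April 24, 2031.
May 2031 ends with Thursday May 29, 2031.
June 2031 ends with Thursday June 26, 2031.
Last Thursday of July 2031: July 31, 2031.
August 2031 ends with Thursday August 28, 2031.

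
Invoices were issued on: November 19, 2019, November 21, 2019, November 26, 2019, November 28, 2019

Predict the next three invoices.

December 3, 2019; December 5, 2019; December 10, 2019

The gap pattern 2, 5, 2 repeats every 2 events.
These are the Tuesdays and Thursdays of each week.
The following Tuesday is December 3, 2019.
Next Thursday: December 5, 2019.
Next Tuesday: December 10, 2019.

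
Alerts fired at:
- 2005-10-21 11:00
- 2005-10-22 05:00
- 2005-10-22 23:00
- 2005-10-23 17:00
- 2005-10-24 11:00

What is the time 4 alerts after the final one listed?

2005-10-27 11:00

Gaps: 18, 18, 18, 18 hours — each event is 18 hours after the previous one.
2005-10-24 11:00 + 18 h = 2005-10-25 05:00.
2005-10-25 05:00 + 18 h = 2005-10-25 23:00.
2005-10-25 23:00 + 18 h = 2005-10-26 17:00.
2005-10-26 17:00 + 18 h = 2005-10-27 11:00.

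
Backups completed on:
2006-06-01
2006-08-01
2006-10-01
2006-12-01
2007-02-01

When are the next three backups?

2007-04-01, 2007-06-01, 2007-08-01

The day-of-month is always 1 (61, 61, 61, 62 days between events).
So this recurs on the 1st of every 2 months.
Next: April 2007 → 2007-04-01.
Next: June 2007 → 2007-06-01.
Next: August 2007 → 2007-08-01.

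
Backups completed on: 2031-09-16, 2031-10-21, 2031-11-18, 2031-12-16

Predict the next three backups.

2032-01-20, 2032-02-17, 2032-03-16

All dates are Tuesdays, 35, 28, 28 days apart.
Specifically, the 3rd Tuesday of each month.
January 2032 — 3rd Tuesday is 2032-01-20.
February 2032 — 3rd Tuesday is 2032-02-17.
March 2032 — 3rd Tuesday is 2032-03-16.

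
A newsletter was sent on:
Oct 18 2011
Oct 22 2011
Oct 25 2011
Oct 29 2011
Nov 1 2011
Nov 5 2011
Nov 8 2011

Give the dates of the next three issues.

Gaps: 4, 3, 4, 3, 4, 3 days — not constant, but cyclic with period 2.
The events fall on every Tuesday and Saturday.
Next Saturday: Nov 12 2011.
The following Tuesday is Nov 15 2011.
Next Saturday: Nov 19 2011.

Nov 12 2011, Nov 15 2011, Nov 19 2011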